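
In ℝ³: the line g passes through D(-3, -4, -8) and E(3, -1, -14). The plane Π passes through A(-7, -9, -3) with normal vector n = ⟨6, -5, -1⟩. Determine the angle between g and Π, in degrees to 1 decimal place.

A direction vector for g is E − D = (6, 3, -6).
Π: n·r = n·A gives 6x - 5y - z = 6.
sin θ = |n·v| / (|n||v|) = |27| / (√62 · √81) = 0.38100.
θ ≈ 22.4°.

22.4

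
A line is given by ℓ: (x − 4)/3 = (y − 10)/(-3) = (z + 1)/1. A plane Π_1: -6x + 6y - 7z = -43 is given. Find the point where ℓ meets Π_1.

ℓ has direction (3, -3, 1) through (4, 10, -1).
Substitute r = (4, 10, -1) + t(3, -3, 1) into the plane: 43 + (-43)t = -43, so t = 2.
Intersection: (4, 10, -1) + 2·(3, -3, 1) = (10, 4, 1).

(10, 4, 1)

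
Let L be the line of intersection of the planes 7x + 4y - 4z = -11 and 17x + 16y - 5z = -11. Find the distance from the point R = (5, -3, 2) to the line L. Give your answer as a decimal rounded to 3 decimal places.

4.516

Direction of L: (7, 4, -4) × (17, 16, -5) = (44, -33, 44).
A point on L: solving the two plane equations with x = -1 gives (-1, 1, 2).
Taking (-1, 1, 2) on L with direction v = (44, -33, 44): w = R − (-1, 1, 2) = (6, -4, 0), and w × v = (-176, -264, -22).
Distance = |w × v| / |v| = √101156 / √4961 ≈ 4.516.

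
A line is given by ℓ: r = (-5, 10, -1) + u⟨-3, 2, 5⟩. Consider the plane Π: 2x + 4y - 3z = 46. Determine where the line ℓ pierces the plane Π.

Substitute r = (-5, 10, -1) + t(-3, 2, 5) into the plane: 33 + (-13)t = 46, so t = -1.
Intersection: (-5, 10, -1) + (-1)·(-3, 2, 5) = (-2, 8, -6).

(-2, 8, -6)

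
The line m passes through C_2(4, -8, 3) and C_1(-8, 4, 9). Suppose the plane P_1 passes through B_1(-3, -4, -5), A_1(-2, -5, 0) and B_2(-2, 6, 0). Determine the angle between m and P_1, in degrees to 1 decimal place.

46.0

A direction vector for m is C_1 − C_2 = (-12, 12, 6).
B_1A_1 = (1, -1, 5), B_1B_2 = (1, 10, 5); a normal to P_1 is B_1A_1 × B_1B_2 = (-55, 0, 11).
Using B_1: P_1 has equation -55x + 11z = 110.
sin θ = |n·v| / (|n||v|) = |726| / (√3146 · √324) = 0.71909.
θ ≈ 46.0°.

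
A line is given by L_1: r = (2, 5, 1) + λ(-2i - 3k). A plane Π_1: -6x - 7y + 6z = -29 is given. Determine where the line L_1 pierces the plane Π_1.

(6, 5, 7)

Substitute r = (2, 5, 1) + t(-2, 0, -3) into the plane: -41 + (-6)t = -29, so t = -2.
Intersection: (2, 5, 1) + (-2)·(-2, 0, -3) = (6, 5, 7).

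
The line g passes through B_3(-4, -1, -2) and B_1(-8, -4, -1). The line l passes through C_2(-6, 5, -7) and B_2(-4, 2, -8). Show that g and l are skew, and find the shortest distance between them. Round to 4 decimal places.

5.9752

A direction vector for g is B_1 − B_3 = (-4, -3, 1).
A direction vector for l is B_2 − C_2 = (2, -3, -1).
Common perpendicular direction n = (-4, -3, 1) × (2, -3, -1) = (6, -2, 18).
With w = (-6, 5, -7) − (-4, -1, -2) = (-2, 6, -5), w · n = -114.
Since n ≠ 0 the lines are not parallel, and w · n = -114 ≠ 0 so they do not intersect; hence they are skew.
Distance = |w · n| / |n| = |-114| / √364 ≈ 5.9752.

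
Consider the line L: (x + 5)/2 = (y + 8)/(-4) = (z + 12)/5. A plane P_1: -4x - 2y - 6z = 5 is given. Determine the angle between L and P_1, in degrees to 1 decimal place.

36.7

L has direction (2, -4, 5) through (-5, -8, -12).
sin θ = |n·v| / (|n||v|) = |-30| / (√56 · √45) = 0.59761.
θ ≈ 36.7°.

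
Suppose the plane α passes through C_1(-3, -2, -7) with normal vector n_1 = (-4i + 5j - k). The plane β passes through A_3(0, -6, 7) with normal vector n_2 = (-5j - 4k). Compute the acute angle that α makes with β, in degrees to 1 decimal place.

59.6

α: n_1·r = n_1·C_1 gives -4x + 5y - z = 9.
β: n_2·r = n_2·A_3 gives -5y - 4z = 2.
cos θ = |n₁·n₂| / (|n₁||n₂|) = |-21| / (√42 · √41).
θ = arccos(0.50606) ≈ 59.6°.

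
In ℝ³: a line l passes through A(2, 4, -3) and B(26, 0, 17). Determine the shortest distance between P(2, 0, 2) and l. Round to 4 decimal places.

5.2379

A direction vector for l is B − A = (24, -4, 20).
Taking (2, 4, -3) on l with direction v = (24, -4, 20): w = P − (2, 4, -3) = (0, -4, 5), and w × v = (-60, 120, 96).
Distance = |w × v| / |v| = √27216 / √992 ≈ 5.2379.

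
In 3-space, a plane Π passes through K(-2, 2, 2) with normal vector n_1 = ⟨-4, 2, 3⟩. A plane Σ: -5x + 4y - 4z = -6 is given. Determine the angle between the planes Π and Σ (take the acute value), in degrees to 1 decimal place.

66.8

Π: n_1·r = n_1·K gives -4x + 2y + 3z = 18.
cos θ = |n₁·n₂| / (|n₁||n₂|) = |16| / (√29 · √57).
θ = arccos(0.39354) ≈ 66.8°.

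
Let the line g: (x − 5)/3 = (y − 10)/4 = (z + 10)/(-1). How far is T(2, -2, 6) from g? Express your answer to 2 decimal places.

14.28

g has direction (3, 4, -1) through (5, 10, -10).
Taking (5, 10, -10) on g with direction v = (3, 4, -1): w = T − (5, 10, -10) = (-3, -12, 16), and w × v = (-52, 45, 24).
Distance = |w × v| / |v| = √5305 / √26 ≈ 14.28.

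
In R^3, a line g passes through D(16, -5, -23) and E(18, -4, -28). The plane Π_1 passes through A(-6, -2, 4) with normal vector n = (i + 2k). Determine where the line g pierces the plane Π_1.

A direction vector for g is E − D = (2, 1, -5).
Π_1: n·r = n·A gives x + 2z = 2.
Substitute r = (16, -5, -23) + t(2, 1, -5) into the plane: -30 + (-8)t = 2, so t = -4.
Intersection: (16, -5, -23) + (-4)·(2, 1, -5) = (8, -9, -3).

(8, -9, -3)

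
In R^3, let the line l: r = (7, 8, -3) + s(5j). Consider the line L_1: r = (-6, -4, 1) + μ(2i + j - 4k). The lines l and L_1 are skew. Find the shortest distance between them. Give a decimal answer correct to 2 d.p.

Common perpendicular direction n = (0, 5, 0) × (2, 1, -4) = (-20, 0, -10).
With w = (-6, -4, 1) − (7, 8, -3) = (-13, -12, 4), w · n = 220.
Distance = |w · n| / |n| = |220| / √500 ≈ 9.84.

9.84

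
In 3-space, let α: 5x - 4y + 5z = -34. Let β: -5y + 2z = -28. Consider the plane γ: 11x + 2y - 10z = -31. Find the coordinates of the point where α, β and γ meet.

(-3, 6, 1)

Solving the 3×3 linear system 5x - 4y + 5z = -34, -5y + 2z = -28, 11x + 2y - 10z = -31 (e.g. by elimination or Cramer's rule, determinant = 417) gives (-3, 6, 1).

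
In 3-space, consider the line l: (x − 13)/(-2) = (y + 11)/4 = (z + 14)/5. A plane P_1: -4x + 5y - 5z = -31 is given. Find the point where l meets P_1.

(9, -3, -4)

l has direction (-2, 4, 5) through (13, -11, -14).
Substitute r = (13, -11, -14) + t(-2, 4, 5) into the plane: -37 + 3t = -31, so t = 2.
Intersection: (13, -11, -14) + 2·(-2, 4, 5) = (9, -3, -4).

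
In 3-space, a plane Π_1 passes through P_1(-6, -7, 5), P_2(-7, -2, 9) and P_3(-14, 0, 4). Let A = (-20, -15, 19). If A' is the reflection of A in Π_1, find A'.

(4, 9, -5)

P_1P_2 = (-1, 5, 4), P_1P_3 = (-8, 7, -1); a normal to Π_1 is P_1P_2 × P_1P_3 = (-33, -33, 33).
Using P_1: Π_1 has equation -33x - 33y + 33z = 594.
λ = (n·A − d)/|n|² = (1782 − 594)/3267 = 4/11.
Reflection = A − 2λn = (-20, -15, 19) − (8/11)·(-33, -33, 33) = (4, 9, -5).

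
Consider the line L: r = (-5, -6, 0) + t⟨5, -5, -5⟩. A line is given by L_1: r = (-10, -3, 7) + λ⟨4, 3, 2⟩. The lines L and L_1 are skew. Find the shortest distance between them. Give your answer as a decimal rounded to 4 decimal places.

Common perpendicular direction n = (5, -5, -5) × (4, 3, 2) = (5, -30, 35).
With w = (-10, -3, 7) − (-5, -6, 0) = (-5, 3, 7), w · n = 130.
Distance = |w · n| / |n| = |130| / √2150 ≈ 2.8037.

2.8037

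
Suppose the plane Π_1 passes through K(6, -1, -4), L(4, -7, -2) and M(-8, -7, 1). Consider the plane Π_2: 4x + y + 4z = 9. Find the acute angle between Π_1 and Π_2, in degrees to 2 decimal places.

30.50

KL = (-2, -6, 2), KM = (-14, -6, 5); a normal to Π_1 is KL × KM = (-18, -18, -72).
Using K: Π_1 has equation -18x - 18y - 72z = 198.
cos θ = |n₁·n₂| / (|n₁||n₂|) = |-378| / (√5832 · √33).
θ = arccos(0.86164) ≈ 30.50°.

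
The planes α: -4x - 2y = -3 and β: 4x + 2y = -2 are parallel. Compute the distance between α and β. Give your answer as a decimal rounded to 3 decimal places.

1.118

Rescale β by 1/(-1): -4x - 2y = 2. Then distance = |-3 − 2| / √20 ≈ 1.118.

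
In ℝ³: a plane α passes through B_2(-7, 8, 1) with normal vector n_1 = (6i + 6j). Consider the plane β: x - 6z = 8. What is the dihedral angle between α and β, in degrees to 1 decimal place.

83.3

α: n_1·r = n_1·B_2 gives 6x + 6y = 6.
cos θ = |n₁·n₂| / (|n₁||n₂|) = |6| / (√72 · √37).
θ = arccos(0.11625) ≈ 83.3°.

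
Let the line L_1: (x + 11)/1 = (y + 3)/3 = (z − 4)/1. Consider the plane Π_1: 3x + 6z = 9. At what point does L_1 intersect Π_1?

L_1 has direction (1, 3, 1) through (-11, -3, 4).
Substitute r = (-11, -3, 4) + t(1, 3, 1) into the plane: -9 + 9t = 9, so t = 2.
Intersection: (-11, -3, 4) + 2·(1, 3, 1) = (-9, 3, 6).

(-9, 3, 6)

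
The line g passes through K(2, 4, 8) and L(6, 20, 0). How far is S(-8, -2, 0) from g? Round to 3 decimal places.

A direction vector for g is L − K = (4, 16, -8).
Taking (2, 4, 8) on g with direction v = (4, 16, -8): w = S − (2, 4, 8) = (-10, -6, -8), and w × v = (176, -112, -136).
Distance = |w × v| / |v| = √62016 / √336 ≈ 13.586.

13.586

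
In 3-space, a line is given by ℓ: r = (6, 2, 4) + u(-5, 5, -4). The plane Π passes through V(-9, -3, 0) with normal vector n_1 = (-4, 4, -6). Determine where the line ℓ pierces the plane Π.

Π: n_1·r = n_1·V gives -4x + 4y - 6z = 24.
Substitute r = (6, 2, 4) + t(-5, 5, -4) into the plane: -40 + 64t = 24, so t = 1.
Intersection: (6, 2, 4) + 1·(-5, 5, -4) = (1, 7, 0).

(1, 7, 0)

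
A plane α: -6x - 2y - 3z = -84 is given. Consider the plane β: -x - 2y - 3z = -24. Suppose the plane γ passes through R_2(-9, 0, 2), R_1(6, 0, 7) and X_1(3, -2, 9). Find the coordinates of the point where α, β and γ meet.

R_2R_1 = (15, 0, 5), R_2X_1 = (12, -2, 7); a normal to γ is R_2R_1 × R_2X_1 = (10, -45, -30).
Using R_2: γ has equation 10x - 45y - 30z = -150.
Solving the 3×3 linear system -6x - 2y - 3z = -84, -x - 2y - 3z = -24, 10x - 45y - 30z = -150 (e.g. by elimination or Cramer's rule, determinant = 375) gives (12, 6, 0).

(12, 6, 0)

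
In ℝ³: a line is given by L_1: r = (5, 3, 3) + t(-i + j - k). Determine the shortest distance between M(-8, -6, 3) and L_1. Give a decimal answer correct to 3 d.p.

15.642

Taking (5, 3, 3) on L_1 with direction v = (-1, 1, -1): w = M − (5, 3, 3) = (-13, -9, 0), and w × v = (9, -13, -22).
Distance = |w × v| / |v| = √734 / √3 ≈ 15.642.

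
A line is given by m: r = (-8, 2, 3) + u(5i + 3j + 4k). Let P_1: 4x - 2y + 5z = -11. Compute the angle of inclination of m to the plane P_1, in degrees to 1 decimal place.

sin θ = |n·v| / (|n||v|) = |34| / (√45 · √50) = 0.71678.
θ ≈ 45.8°.

45.8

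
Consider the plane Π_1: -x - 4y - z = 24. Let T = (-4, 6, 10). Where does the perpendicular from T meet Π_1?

Foot = T − λn with λ = (n·T − d)/|n|² = (-30 − 24)/18 = -3.
Foot = (-4, 6, 10) − (-3)·(-1, -4, -1) = (-7, -6, 7).

(-7, -6, 7)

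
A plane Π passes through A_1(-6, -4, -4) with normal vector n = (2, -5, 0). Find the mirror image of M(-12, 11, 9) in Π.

(0, -19, 9)

Π: n·r = n·A_1 gives 2x - 5y = 8.
λ = (n·M − d)/|n|² = (-79 − 8)/29 = -3.
Reflection = M − 2λn = (-12, 11, 9) − (-6)·(2, -5, 0) = (0, -19, 9).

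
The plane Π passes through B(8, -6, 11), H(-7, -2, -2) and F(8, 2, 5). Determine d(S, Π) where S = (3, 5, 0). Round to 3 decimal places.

0.412

BH = (-15, 4, -13), BF = (0, 8, -6); a normal to Π is BH × BF = (80, -90, -120).
Using B: Π has equation 80x - 90y - 120z = -140.
n·S − d = (80)·(3) + (-90)·(5) + (-120)·(0) − (-140) = -70; |n| = √28900.
Distance = |-70| / √28900 = 70/√28900 ≈ 0.412.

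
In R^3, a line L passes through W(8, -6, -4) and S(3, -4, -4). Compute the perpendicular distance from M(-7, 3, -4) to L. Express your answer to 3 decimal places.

A direction vector for L is S − W = (-5, 2, 0).
Taking (8, -6, -4) on L with direction v = (-5, 2, 0): w = M − (8, -6, -4) = (-15, 9, 0), and w × v = (0, 0, 15).
Distance = |w × v| / |v| = √225 / √29 ≈ 2.785.

2.785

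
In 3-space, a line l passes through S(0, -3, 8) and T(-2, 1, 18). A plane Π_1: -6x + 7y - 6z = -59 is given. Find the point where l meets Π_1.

A direction vector for l is T − S = (-2, 4, 10).
Substitute r = (0, -3, 8) + t(-2, 4, 10) into the plane: -69 + (-20)t = -59, so t = -1/2.
Intersection: (0, -3, 8) + (-1/2)·(-2, 4, 10) = (1, -5, 3).

(1, -5, 3)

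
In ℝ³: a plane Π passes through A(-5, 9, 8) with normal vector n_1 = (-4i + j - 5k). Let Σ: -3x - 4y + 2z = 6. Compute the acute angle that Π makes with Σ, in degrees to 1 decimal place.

86.7

Π: n_1·r = n_1·A gives -4x + y - 5z = -11.
cos θ = |n₁·n₂| / (|n₁||n₂|) = |-2| / (√42 · √29).
θ = arccos(0.05731) ≈ 86.7°.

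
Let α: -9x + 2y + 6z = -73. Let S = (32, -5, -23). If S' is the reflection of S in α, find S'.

λ = (n·S − d)/|n|² = (-436 − (-73))/121 = -3.
Reflection = S − 2λn = (32, -5, -23) − (-6)·(-9, 2, 6) = (-22, 7, 13).

(-22, 7, 13)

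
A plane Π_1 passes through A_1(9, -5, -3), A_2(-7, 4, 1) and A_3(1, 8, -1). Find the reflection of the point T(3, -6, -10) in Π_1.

(7, -6, 6)

A_1A_2 = (-16, 9, 4), A_1A_3 = (-8, 13, 2); a normal to Π_1 is A_1A_2 × A_1A_3 = (-34, 0, -136).
Using A_1: Π_1 has equation -34x - 136z = 102.
λ = (n·T − d)/|n|² = (1258 − 102)/19652 = 1/17.
Reflection = T − 2λn = (3, -6, -10) − (2/17)·(-34, 0, -136) = (7, -6, 6).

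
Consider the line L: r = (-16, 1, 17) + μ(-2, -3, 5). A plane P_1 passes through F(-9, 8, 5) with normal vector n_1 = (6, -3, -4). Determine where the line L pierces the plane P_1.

(-10, 10, 2)

P_1: n_1·r = n_1·F gives 6x - 3y - 4z = -98.
Substitute r = (-16, 1, 17) + t(-2, -3, 5) into the plane: -167 + (-23)t = -98, so t = -3.
Intersection: (-16, 1, 17) + (-3)·(-2, -3, 5) = (-10, 10, 2).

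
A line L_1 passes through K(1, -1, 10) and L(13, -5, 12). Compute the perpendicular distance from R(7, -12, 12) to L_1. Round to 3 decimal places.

A direction vector for L_1 is L − K = (12, -4, 2).
Taking (1, -1, 10) on L_1 with direction v = (12, -4, 2): w = R − (1, -1, 10) = (6, -11, 2), and w × v = (-14, 12, 108).
Distance = |w × v| / |v| = √12004 / √164 ≈ 8.555.

8.555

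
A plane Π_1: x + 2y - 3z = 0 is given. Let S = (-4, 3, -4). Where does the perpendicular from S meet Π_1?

Foot = S − λn with λ = (n·S − d)/|n|² = (14 − 0)/14 = 1.
Foot = (-4, 3, -4) − 1·(1, 2, -3) = (-5, 1, -1).

(-5, 1, -1)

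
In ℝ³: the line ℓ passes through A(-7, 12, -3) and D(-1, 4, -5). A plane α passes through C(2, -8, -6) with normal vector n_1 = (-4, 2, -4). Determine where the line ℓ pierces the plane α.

(5, -4, -7)

A direction vector for ℓ is D − A = (6, -8, -2).
α: n_1·r = n_1·C gives -4x + 2y - 4z = 0.
Substitute r = (-7, 12, -3) + t(6, -8, -2) into the plane: 64 + (-32)t = 0, so t = 2.
Intersection: (-7, 12, -3) + 2·(6, -8, -2) = (5, -4, -7).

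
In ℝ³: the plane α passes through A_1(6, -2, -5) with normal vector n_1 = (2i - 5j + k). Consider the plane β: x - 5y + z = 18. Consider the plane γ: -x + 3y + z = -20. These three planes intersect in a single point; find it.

(-1, -5, -6)

α: n_1·r = n_1·A_1 gives 2x - 5y + z = 17.
Solving the 3×3 linear system 2x - 5y + z = 17, x - 5y + z = 18, -x + 3y + z = -20 (e.g. by elimination or Cramer's rule, determinant = -8) gives (-1, -5, -6).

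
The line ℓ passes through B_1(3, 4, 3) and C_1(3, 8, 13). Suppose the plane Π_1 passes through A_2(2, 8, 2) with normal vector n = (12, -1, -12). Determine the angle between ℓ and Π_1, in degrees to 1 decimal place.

42.6

A direction vector for ℓ is C_1 − B_1 = (0, 4, 10).
Π_1: n·r = n·A_2 gives 12x - y - 12z = -8.
sin θ = |n·v| / (|n||v|) = |-124| / (√289 · √116) = 0.67724.
θ ≈ 42.6°.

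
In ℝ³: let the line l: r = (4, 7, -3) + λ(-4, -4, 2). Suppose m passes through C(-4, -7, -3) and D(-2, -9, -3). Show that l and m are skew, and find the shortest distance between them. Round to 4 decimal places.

5.1854

A direction vector for m is D − C = (2, -2, 0).
Common perpendicular direction n = (-4, -4, 2) × (2, -2, 0) = (4, 4, 16).
With w = (-4, -7, -3) − (4, 7, -3) = (-8, -14, 0), w · n = -88.
Since n ≠ 0 the lines are not parallel, and w · n = -88 ≠ 0 so they do not intersect; hence they are skew.
Distance = |w · n| / |n| = |-88| / √288 ≈ 5.1854.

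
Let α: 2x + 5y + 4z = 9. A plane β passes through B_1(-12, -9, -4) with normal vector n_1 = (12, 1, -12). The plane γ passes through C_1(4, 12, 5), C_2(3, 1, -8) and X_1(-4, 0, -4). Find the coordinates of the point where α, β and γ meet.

(-7, 3, 2)

β: n_1·r = n_1·B_1 gives 12x + y - 12z = -105.
C_1C_2 = (-1, -11, -13), C_1X_1 = (-8, -12, -9); a normal to γ is C_1C_2 × C_1X_1 = (-57, 95, -76).
Using C_1: γ has equation -57x + 95y - 76z = 532.
Solving the 3×3 linear system 2x + 5y + 4z = 9, 12x + y - 12z = -105, -57x + 95y - 76z = 532 (e.g. by elimination or Cramer's rule, determinant = 14896) gives (-7, 3, 2).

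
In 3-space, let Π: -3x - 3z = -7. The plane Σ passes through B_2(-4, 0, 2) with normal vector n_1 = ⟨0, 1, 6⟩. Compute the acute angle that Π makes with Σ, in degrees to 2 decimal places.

45.77

Σ: n_1·r = n_1·B_2 gives y + 6z = 12.
cos θ = |n₁·n₂| / (|n₁||n₂|) = |-18| / (√18 · √37).
θ = arccos(0.69749) ≈ 45.77°.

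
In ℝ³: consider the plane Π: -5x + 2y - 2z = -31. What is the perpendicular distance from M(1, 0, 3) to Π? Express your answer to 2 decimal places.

n·M − d = (-5)·(1) + (2)·(0) + (-2)·(3) − (-31) = 20; |n| = √33.
Distance = |20| / √33 = 20/√33 ≈ 3.48.

3.48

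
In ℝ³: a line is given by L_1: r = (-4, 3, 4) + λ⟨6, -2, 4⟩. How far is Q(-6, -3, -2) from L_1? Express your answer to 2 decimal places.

8.11

Taking (-4, 3, 4) on L_1 with direction v = (6, -2, 4): w = Q − (-4, 3, 4) = (-2, -6, -6), and w × v = (-36, -28, 40).
Distance = |w × v| / |v| = √3680 / √56 ≈ 8.11.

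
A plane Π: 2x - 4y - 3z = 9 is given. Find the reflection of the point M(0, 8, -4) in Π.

(4, 0, -10)

λ = (n·M − d)/|n|² = (-20 − 9)/29 = -1.
Reflection = M − 2λn = (0, 8, -4) − (-2)·(2, -4, -3) = (4, 0, -10).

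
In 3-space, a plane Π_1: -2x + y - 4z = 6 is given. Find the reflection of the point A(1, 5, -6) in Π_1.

(5, 3, 2)

λ = (n·A − d)/|n|² = (27 − 6)/21 = 1.
Reflection = A − 2λn = (1, 5, -6) − 2·(-2, 1, -4) = (5, 3, 2).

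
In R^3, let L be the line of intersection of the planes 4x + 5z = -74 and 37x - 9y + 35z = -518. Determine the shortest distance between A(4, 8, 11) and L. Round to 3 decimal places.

Direction of L: (4, 0, 5) × (37, -9, 35) = (45, 45, -36).
A point on L: solving the two plane equations with x = -6 gives (-6, -6, -10).
Taking (-6, -6, -10) on L with direction v = (45, 45, -36): w = A − (-6, -6, -10) = (10, 14, 21), and w × v = (-1449, 1305, -180).
Distance = |w × v| / |v| = √3835026 / √5346 ≈ 26.784.

26.784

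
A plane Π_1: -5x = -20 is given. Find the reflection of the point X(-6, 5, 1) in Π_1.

(14, 5, 1)

λ = (n·X − d)/|n|² = (30 − (-20))/25 = 2.
Reflection = X − 2λn = (-6, 5, 1) − 4·(-5, 0, 0) = (14, 5, 1).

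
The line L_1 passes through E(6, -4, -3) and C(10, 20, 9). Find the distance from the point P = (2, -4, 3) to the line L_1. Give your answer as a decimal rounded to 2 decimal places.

6.91

A direction vector for L_1 is C − E = (4, 24, 12).
Taking (6, -4, -3) on L_1 with direction v = (4, 24, 12): w = P − (6, -4, -3) = (-4, 0, 6), and w × v = (-144, 72, -96).
Distance = |w × v| / |v| = √35136 / √736 ≈ 6.91.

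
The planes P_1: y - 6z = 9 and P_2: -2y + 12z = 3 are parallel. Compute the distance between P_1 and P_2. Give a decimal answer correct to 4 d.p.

Rescale P_2 by 1/(-2): y - 6z = -3/2. Then distance = |9 − (-3/2)| / √37 ≈ 1.7262.

1.7262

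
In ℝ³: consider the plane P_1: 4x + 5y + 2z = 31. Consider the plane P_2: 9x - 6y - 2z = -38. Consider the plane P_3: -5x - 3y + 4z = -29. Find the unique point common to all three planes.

Solving the 3×3 linear system 4x + 5y + 2z = 31, 9x - 6y - 2z = -38, -5x - 3y + 4z = -29 (e.g. by elimination or Cramer's rule, determinant = -364) gives (0, 7, -2).

(0, 7, -2)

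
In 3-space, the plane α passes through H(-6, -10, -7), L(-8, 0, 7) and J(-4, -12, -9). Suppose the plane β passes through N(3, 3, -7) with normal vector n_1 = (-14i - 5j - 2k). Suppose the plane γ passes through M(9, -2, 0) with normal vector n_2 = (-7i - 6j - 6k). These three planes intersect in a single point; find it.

HL = (-2, 10, 14), HJ = (2, -2, -2); a normal to α is HL × HJ = (8, 24, -16).
Using H: α has equation 8x + 24y - 16z = -176.
β: n_1·r = n_1·N gives -14x - 5y - 2z = -43.
γ: n_2·r = n_2·M gives -7x - 6y - 6z = -51.
Solving the 3×3 linear system 8x + 24y - 16z = -176, -14x - 5y - 2z = -43, -7x - 6y - 6z = -51 (e.g. by elimination or Cramer's rule, determinant = -2320) gives (3, -3, 8).

(3, -3, 8)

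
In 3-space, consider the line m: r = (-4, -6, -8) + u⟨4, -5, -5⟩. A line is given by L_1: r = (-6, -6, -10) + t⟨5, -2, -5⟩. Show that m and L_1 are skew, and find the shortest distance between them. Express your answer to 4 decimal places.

2.7567

Common perpendicular direction n = (4, -5, -5) × (5, -2, -5) = (15, -5, 17).
With w = (-6, -6, -10) − (-4, -6, -8) = (-2, 0, -2), w · n = -64.
Since n ≠ 0 the lines are not parallel, and w · n = -64 ≠ 0 so they do not intersect; hence they are skew.
Distance = |w · n| / |n| = |-64| / √539 ≈ 2.7567.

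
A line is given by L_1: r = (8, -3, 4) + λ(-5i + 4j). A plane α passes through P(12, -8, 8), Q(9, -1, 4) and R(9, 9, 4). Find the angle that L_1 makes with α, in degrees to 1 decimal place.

PQ = (-3, 7, -4), PR = (-3, 17, -4); a normal to α is PQ × PR = (40, 0, -30).
Using P: α has equation 40x - 30z = 240.
sin θ = |n·v| / (|n||v|) = |-200| / (√2500 · √41) = 0.62470.
θ ≈ 38.7°.

38.7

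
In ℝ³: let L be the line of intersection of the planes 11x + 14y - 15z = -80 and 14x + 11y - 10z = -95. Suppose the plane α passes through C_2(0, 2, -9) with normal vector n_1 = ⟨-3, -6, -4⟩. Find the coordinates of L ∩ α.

Direction of L: (11, 14, -15) × (14, 11, -10) = (25, -100, -75).
A point on L: solving the two plane equations with x = -2 gives (-2, -17, -12).
α: n_1·r = n_1·C_2 gives -3x - 6y - 4z = 24.
Substitute r = (-2, -17, -12) + t(25, -100, -75) into the plane: 156 + 825t = 24, so t = -4/25.
Intersection: (-2, -17, -12) + (-4/25)·(25, -100, -75) = (-6, -1, 0).

(-6, -1, 0)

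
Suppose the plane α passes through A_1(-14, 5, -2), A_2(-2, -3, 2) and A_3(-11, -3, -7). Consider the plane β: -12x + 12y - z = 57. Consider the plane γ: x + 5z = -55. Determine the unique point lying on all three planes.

(-10, -6, -9)

A_1A_2 = (12, -8, 4), A_1A_3 = (3, -8, -5); a normal to α is A_1A_2 × A_1A_3 = (72, 72, -72).
Using A_1: α has equation 72x + 72y - 72z = -504.
Solving the 3×3 linear system 72x + 72y - 72z = -504, -12x + 12y - z = 57, x + 5z = -55 (e.g. by elimination or Cramer's rule, determinant = 9432) gives (-10, -6, -9).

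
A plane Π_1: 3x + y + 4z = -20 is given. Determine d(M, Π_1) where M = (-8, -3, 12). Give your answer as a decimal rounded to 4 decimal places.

8.0408

n·M − d = (3)·(-8) + (1)·(-3) + (4)·(12) − (-20) = 41; |n| = √26.
Distance = |41| / √26 = 41/√26 ≈ 8.0408.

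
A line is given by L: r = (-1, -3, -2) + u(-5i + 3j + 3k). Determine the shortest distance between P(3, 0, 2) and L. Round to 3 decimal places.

6.401

Taking (-1, -3, -2) on L with direction v = (-5, 3, 3): w = P − (-1, -3, -2) = (4, 3, 4), and w × v = (-3, -32, 27).
Distance = |w × v| / |v| = √1762 / √43 ≈ 6.401.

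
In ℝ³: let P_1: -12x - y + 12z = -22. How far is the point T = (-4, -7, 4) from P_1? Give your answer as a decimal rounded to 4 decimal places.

n·T − d = (-12)·(-4) + (-1)·(-7) + (12)·(4) − (-22) = 125; |n| = √289.
Distance = |125| / √289 = 125/√289 ≈ 7.3529.

7.3529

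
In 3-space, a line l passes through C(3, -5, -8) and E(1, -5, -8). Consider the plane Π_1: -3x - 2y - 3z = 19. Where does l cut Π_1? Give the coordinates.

A direction vector for l is E − C = (-2, 0, 0).
Substitute r = (3, -5, -8) + t(-2, 0, 0) into the plane: 25 + 6t = 19, so t = -1.
Intersection: (3, -5, -8) + (-1)·(-2, 0, 0) = (5, -5, -8).

(5, -5, -8)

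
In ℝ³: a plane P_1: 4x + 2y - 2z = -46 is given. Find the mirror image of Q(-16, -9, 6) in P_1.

(0, -1, -2)

λ = (n·Q − d)/|n|² = (-94 − (-46))/24 = -2.
Reflection = Q − 2λn = (-16, -9, 6) − (-4)·(4, 2, -2) = (0, -1, -2).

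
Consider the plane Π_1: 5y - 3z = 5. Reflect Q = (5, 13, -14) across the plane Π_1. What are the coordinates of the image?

(5, -17, 4)

λ = (n·Q − d)/|n|² = (107 − 5)/34 = 3.
Reflection = Q − 2λn = (5, 13, -14) − 6·(0, 5, -3) = (5, -17, 4).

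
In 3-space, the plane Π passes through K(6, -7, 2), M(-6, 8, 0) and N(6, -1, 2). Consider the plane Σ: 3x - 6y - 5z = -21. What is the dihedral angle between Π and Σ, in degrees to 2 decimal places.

KM = (-12, 15, -2), KN = (0, 6, 0); a normal to Π is KM × KN = (12, 0, -72).
Using K: Π has equation 12x - 72z = -72.
cos θ = |n₁·n₂| / (|n₁||n₂|) = |396| / (√5328 · √70).
θ = arccos(0.64843) ≈ 49.58°.

49.58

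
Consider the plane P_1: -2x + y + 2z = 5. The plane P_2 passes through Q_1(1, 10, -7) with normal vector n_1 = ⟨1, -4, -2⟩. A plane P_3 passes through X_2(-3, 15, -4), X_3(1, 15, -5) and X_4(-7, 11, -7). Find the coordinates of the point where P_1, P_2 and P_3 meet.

P_2: n_1·r = n_1·Q_1 gives x - 4y - 2z = -25.
X_2X_3 = (4, 0, -1), X_2X_4 = (-4, -4, -3); a normal to P_3 is X_2X_3 × X_2X_4 = (-4, 16, -16).
Using X_2: P_3 has equation -4x + 16y - 16z = 316.
Solving the 3×3 linear system -2x + y + 2z = 5, x - 4y - 2z = -25, -4x + 16y - 16z = 316 (e.g. by elimination or Cramer's rule, determinant = -168) gives (-7, 9, -9).

(-7, 9, -9)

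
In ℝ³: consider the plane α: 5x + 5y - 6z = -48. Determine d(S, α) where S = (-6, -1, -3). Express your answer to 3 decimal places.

n·S − d = (5)·(-6) + (5)·(-1) + (-6)·(-3) − (-48) = 31; |n| = √86.
Distance = |31| / √86 = 31/√86 ≈ 3.343.

3.343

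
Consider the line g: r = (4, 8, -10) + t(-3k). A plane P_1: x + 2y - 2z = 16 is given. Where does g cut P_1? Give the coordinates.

(4, 8, 2)

Substitute r = (4, 8, -10) + t(0, 0, -3) into the plane: 40 + 6t = 16, so t = -4.
Intersection: (4, 8, -10) + (-4)·(0, 0, -3) = (4, 8, 2).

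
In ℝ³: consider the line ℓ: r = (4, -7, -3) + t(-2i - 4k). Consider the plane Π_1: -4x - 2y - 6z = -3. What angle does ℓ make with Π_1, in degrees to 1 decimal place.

73.0

sin θ = |n·v| / (|n||v|) = |32| / (√56 · √20) = 0.95618.
θ ≈ 73.0°.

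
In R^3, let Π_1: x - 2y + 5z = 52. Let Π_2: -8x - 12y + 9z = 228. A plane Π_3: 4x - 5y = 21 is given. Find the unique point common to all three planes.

Solving the 3×3 linear system x - 2y + 5z = 52, -8x - 12y + 9z = 228, 4x - 5y = 21 (e.g. by elimination or Cramer's rule, determinant = 413) gives (-6, -9, 8).

(-6, -9, 8)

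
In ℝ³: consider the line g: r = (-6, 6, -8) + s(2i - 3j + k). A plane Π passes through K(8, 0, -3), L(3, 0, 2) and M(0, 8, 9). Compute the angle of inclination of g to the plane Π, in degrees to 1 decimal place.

53.3

KL = (-5, 0, 5), KM = (-8, 8, 12); a normal to Π is KL × KM = (-40, 20, -40).
Using K: Π has equation -40x + 20y - 40z = -200.
sin θ = |n·v| / (|n||v|) = |-180| / (√3600 · √14) = 0.80178.
θ ≈ 53.3°.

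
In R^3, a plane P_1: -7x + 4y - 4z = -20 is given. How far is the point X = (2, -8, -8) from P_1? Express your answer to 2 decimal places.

0.67

n·X − d = (-7)·(2) + (4)·(-8) + (-4)·(-8) − (-20) = 6; |n| = √81.
Distance = |6| / √81 = 6/√81 ≈ 0.67.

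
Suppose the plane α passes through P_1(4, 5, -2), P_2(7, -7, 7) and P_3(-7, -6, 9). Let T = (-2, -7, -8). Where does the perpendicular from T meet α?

P_1P_2 = (3, -12, 9), P_1P_3 = (-11, -11, 11); a normal to α is P_1P_2 × P_1P_3 = (-33, -132, -165).
Using P_1: α has equation -33x - 132y - 165z = -462.
Foot = T − λn with λ = (n·T − d)/|n|² = (2310 − (-462))/45738 = 2/33.
Foot = (-2, -7, -8) − (2/33)·(-33, -132, -165) = (0, 1, 2).

(0, 1, 2)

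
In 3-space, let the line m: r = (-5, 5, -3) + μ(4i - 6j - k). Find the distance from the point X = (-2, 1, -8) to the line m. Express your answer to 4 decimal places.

4.2759

Taking (-5, 5, -3) on m with direction v = (4, -6, -1): w = X − (-5, 5, -3) = (3, -4, -5), and w × v = (-26, -17, -2).
Distance = |w × v| / |v| = √969 / √53 ≈ 4.2759.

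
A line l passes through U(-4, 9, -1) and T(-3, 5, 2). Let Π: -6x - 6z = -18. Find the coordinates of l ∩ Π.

(-2, 1, 5)

A direction vector for l is T − U = (1, -4, 3).
Substitute r = (-4, 9, -1) + t(1, -4, 3) into the plane: 30 + (-24)t = -18, so t = 2.
Intersection: (-4, 9, -1) + 2·(1, -4, 3) = (-2, 1, 5).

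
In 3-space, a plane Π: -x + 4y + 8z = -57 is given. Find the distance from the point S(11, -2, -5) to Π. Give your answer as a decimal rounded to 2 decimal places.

0.22

n·S − d = (-1)·(11) + (4)·(-2) + (8)·(-5) − (-57) = -2; |n| = √81.
Distance = |-2| / √81 = 2/√81 ≈ 0.22.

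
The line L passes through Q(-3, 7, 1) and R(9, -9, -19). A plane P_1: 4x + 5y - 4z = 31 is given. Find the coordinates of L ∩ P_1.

A direction vector for L is R − Q = (12, -16, -20).
Substitute r = (-3, 7, 1) + t(12, -16, -20) into the plane: 19 + 48t = 31, so t = 1/4.
Intersection: (-3, 7, 1) + (1/4)·(12, -16, -20) = (0, 3, -4).

(0, 3, -4)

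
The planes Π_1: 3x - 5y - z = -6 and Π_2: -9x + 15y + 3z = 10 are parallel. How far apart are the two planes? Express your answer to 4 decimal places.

0.4507

Rescale Π_2 by 1/(-3): 3x - 5y - z = -10/3. Then distance = |-6 − (-10/3)| / √35 ≈ 0.4507.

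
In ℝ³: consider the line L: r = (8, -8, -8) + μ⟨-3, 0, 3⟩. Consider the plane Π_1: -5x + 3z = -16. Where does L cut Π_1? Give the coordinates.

Substitute r = (8, -8, -8) + t(-3, 0, 3) into the plane: -64 + 24t = -16, so t = 2.
Intersection: (8, -8, -8) + 2·(-3, 0, 3) = (2, -8, -2).

(2, -8, -2)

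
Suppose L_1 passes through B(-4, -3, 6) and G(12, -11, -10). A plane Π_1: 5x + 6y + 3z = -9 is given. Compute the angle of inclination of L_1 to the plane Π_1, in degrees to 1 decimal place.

A direction vector for L_1 is G − B = (16, -8, -16).
sin θ = |n·v| / (|n||v|) = |-16| / (√70 · √576) = 0.07968.
θ ≈ 4.6°.

4.6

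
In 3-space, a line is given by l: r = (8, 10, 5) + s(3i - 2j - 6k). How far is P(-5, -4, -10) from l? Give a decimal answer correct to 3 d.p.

21.509

Taking (8, 10, 5) on l with direction v = (3, -2, -6): w = P − (8, 10, 5) = (-13, -14, -15), and w × v = (54, -123, 68).
Distance = |w × v| / |v| = √22669 / √49 ≈ 21.509.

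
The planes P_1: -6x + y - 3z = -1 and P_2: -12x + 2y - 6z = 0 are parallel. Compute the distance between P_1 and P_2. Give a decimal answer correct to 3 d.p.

Rescale P_2 by 1/2: -6x + y - 3z = 0. Then distance = |-1 − 0| / √46 ≈ 0.147.

0.147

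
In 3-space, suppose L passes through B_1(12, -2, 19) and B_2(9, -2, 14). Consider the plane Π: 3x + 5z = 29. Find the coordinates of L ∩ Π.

(3, -2, 4)

A direction vector for L is B_2 − B_1 = (-3, 0, -5).
Substitute r = (12, -2, 19) + t(-3, 0, -5) into the plane: 131 + (-34)t = 29, so t = 3.
Intersection: (12, -2, 19) + 3·(-3, 0, -5) = (3, -2, 4).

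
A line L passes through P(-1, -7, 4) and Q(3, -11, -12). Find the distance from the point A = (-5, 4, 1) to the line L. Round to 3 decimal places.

A direction vector for L is Q − P = (4, -4, -16).
Taking (-1, -7, 4) on L with direction v = (4, -4, -16): w = A − (-1, -7, 4) = (-4, 11, -3), and w × v = (-188, -76, -28).
Distance = |w × v| / |v| = √41904 / √288 ≈ 12.062.

12.062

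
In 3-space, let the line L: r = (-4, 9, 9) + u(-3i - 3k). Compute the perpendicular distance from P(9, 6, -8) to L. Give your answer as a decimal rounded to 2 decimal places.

21.42

Taking (-4, 9, 9) on L with direction v = (-3, 0, -3): w = P − (-4, 9, 9) = (13, -3, -17), and w × v = (9, 90, -9).
Distance = |w × v| / |v| = √8262 / √18 ≈ 21.42.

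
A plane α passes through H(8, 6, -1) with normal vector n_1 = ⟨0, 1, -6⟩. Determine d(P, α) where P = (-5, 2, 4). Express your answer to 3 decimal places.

α: n_1·r = n_1·H gives y - 6z = 12.
n·P − d = (0)·(-5) + (1)·(2) + (-6)·(4) − 12 = -34; |n| = √37.
Distance = |-34| / √37 = 34/√37 ≈ 5.590.

5.590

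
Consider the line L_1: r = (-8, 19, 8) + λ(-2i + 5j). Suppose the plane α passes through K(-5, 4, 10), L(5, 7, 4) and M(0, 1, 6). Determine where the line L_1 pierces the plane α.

KL = (10, 3, -6), KM = (5, -3, -4); a normal to α is KL × KM = (-30, 10, -45).
Using K: α has equation -30x + 10y - 45z = -260.
Substitute r = (-8, 19, 8) + t(-2, 5, 0) into the plane: 70 + 110t = -260, so t = -3.
Intersection: (-8, 19, 8) + (-3)·(-2, 5, 0) = (-2, 4, 8).

(-2, 4, 8)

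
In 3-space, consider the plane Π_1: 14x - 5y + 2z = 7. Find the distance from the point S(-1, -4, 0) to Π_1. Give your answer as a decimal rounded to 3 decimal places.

n·S − d = (14)·(-1) + (-5)·(-4) + (2)·(0) − 7 = -1; |n| = √225.
Distance = |-1| / √225 = 1/√225 ≈ 0.067.

0.067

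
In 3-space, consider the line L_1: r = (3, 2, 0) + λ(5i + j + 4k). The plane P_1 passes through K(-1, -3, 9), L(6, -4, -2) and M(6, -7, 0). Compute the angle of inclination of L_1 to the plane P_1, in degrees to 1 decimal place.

KL = (7, -1, -11), KM = (7, -4, -9); a normal to P_1 is KL × KM = (-35, -14, -21).
Using K: P_1 has equation -35x - 14y - 21z = -112.
sin θ = |n·v| / (|n||v|) = |-273| / (√1862 · √42) = 0.97622.
θ ≈ 77.5°.

77.5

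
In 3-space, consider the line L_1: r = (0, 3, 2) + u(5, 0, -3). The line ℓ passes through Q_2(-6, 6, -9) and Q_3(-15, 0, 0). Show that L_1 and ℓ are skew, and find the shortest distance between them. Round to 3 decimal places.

9.760

A direction vector for ℓ is Q_3 − Q_2 = (-9, -6, 9).
Common perpendicular direction n = (5, 0, -3) × (-9, -6, 9) = (-18, -18, -30).
With w = (-6, 6, -9) − (0, 3, 2) = (-6, 3, -11), w · n = 384.
Since n ≠ 0 the lines are not parallel, and w · n = 384 ≠ 0 so they do not intersect; hence they are skew.
Distance = |w · n| / |n| = |384| / √1548 ≈ 9.760.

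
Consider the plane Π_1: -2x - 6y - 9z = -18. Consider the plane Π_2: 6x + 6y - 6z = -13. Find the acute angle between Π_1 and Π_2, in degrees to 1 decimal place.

cos θ = |n₁·n₂| / (|n₁||n₂|) = |6| / (√121 · √108).
θ = arccos(0.05249) ≈ 87.0°.

87.0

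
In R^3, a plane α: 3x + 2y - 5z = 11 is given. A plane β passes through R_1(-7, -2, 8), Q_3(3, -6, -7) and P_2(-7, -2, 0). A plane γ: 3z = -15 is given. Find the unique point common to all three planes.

(-2, -4, -5)

R_1Q_3 = (10, -4, -15), R_1P_2 = (0, 0, -8); a normal to β is R_1Q_3 × R_1P_2 = (32, 80, 0).
Using R_1: β has equation 32x + 80y = -384.
Solving the 3×3 linear system 3x + 2y - 5z = 11, 32x + 80y = -384, 3z = -15 (e.g. by elimination or Cramer's rule, determinant = 528) gives (-2, -4, -5).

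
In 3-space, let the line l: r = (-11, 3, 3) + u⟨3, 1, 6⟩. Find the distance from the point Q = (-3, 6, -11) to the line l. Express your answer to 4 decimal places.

Taking (-11, 3, 3) on l with direction v = (3, 1, 6): w = Q − (-11, 3, 3) = (8, 3, -14), and w × v = (32, -90, -1).
Distance = |w × v| / |v| = √9125 / √46 ≈ 14.0844.

14.0844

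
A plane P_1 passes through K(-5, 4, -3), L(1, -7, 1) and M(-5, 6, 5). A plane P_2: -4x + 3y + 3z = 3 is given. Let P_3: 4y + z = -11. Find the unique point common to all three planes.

(0, -4, 5)

KL = (6, -11, 4), KM = (0, 2, 8); a normal to P_1 is KL × KM = (-96, -48, 12).
Using K: P_1 has equation -96x - 48y + 12z = 252.
Solving the 3×3 linear system -96x - 48y + 12z = 252, -4x + 3y + 3z = 3, 4y + z = -11 (e.g. by elimination or Cramer's rule, determinant = 480) gives (0, -4, 5).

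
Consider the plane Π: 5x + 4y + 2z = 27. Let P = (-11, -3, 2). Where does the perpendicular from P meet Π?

Foot = P − λn with λ = (n·P − d)/|n|² = (-63 − 27)/45 = -2.
Foot = (-11, -3, 2) − (-2)·(5, 4, 2) = (-1, 5, 6).

(-1, 5, 6)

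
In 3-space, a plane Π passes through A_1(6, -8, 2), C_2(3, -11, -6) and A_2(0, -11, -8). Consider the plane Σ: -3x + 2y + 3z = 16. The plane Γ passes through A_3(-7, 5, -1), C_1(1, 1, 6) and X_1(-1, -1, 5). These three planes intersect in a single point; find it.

A_1C_2 = (-3, -3, -8), A_1A_2 = (-6, -3, -10); a normal to Π is A_1C_2 × A_1A_2 = (6, 18, -9).
Using A_1: Π has equation 6x + 18y - 9z = -126.
A_3C_1 = (8, -4, 7), A_3X_1 = (6, -6, 6); a normal to Γ is A_3C_1 × A_3X_1 = (18, -6, -24).
Using A_3: Γ has equation 18x - 6y - 24z = -132.
Solving the 3×3 linear system 6x + 18y - 9z = -126, -3x + 2y + 3z = 16, 18x - 6y - 24z = -132 (e.g. by elimination or Cramer's rule, determinant = -342) gives (-6, -4, 2).

(-6, -4, 2)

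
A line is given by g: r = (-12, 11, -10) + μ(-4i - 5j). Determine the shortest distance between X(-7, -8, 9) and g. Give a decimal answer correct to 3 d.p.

24.694

Taking (-12, 11, -10) on g with direction v = (-4, -5, 0): w = X − (-12, 11, -10) = (5, -19, 19), and w × v = (95, -76, -101).
Distance = |w × v| / |v| = √25002 / √41 ≈ 24.694.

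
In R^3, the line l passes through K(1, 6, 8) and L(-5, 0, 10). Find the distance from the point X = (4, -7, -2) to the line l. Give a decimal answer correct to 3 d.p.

16.030

A direction vector for l is L − K = (-6, -6, 2).
Taking (1, 6, 8) on l with direction v = (-6, -6, 2): w = X − (1, 6, 8) = (3, -13, -10), and w × v = (-86, 54, -96).
Distance = |w × v| / |v| = √19528 / √76 ≈ 16.030.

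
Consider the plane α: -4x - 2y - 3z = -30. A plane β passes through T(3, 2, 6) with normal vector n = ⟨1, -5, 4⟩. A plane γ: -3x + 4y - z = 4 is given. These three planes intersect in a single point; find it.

(0, 3, 8)

β: n·r = n·T gives x - 5y + 4z = 17.
Solving the 3×3 linear system -4x - 2y - 3z = -30, x - 5y + 4z = 17, -3x + 4y - z = 4 (e.g. by elimination or Cramer's rule, determinant = 99) gives (0, 3, 8).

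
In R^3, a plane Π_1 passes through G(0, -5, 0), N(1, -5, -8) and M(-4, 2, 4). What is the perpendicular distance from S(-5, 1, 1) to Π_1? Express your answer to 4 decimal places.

GN = (1, 0, -8), GM = (-4, 7, 4); a normal to Π_1 is GN × GM = (56, 28, 7).
Using G: Π_1 has equation 56x + 28y + 7z = -140.
n·S − d = (56)·(-5) + (28)·(1) + (7)·(1) − (-140) = -105; |n| = √3969.
Distance = |-105| / √3969 = 105/√3969 ≈ 1.6667.

1.6667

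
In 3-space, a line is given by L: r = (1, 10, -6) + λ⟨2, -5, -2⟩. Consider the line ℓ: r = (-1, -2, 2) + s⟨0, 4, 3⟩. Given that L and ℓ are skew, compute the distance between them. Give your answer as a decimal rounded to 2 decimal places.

12.29

Common perpendicular direction n = (2, -5, -2) × (0, 4, 3) = (-7, -6, 8).
With w = (-1, -2, 2) − (1, 10, -6) = (-2, -12, 8), w · n = 150.
Distance = |w · n| / |n| = |150| / √149 ≈ 12.29.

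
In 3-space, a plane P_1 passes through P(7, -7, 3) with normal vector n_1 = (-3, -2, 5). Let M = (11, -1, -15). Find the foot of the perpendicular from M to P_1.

P_1: n_1·r = n_1·P gives -3x - 2y + 5z = 8.
Foot = M − λn with λ = (n·M − d)/|n|² = (-106 − 8)/38 = -3.
Foot = (11, -1, -15) − (-3)·(-3, -2, 5) = (2, -7, 0).

(2, -7, 0)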